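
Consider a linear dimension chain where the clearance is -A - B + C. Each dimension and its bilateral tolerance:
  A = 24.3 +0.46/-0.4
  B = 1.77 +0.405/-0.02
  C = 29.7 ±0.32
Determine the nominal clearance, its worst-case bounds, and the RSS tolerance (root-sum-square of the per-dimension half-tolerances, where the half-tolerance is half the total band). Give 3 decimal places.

Stack each dimension's contribution:
  -A: nom -24.300 → Σnom=-24.300; wc +0.400/-0.460 → slack +0.400/-0.460; half-tol=0.430, Σhalf²=0.184900
  -B: nom -1.770 → Σnom=-26.070; wc +0.020/-0.405 → slack +0.420/-0.865; half-tol=0.213, Σhalf²=0.230056
  +C: nom +29.700 → Σnom=3.630; wc +0.320/-0.320 → slack +0.740/-1.185; half-tol=0.320, Σhalf²=0.332456
Nominal = 3.630. Worst-case = [3.630 - 1.185, 3.630 + 0.740] = [2.445, 4.370]. RSS = √0.332456 = 0.577.

nominal=3.630 wc=[2.445,4.370] rss=0.577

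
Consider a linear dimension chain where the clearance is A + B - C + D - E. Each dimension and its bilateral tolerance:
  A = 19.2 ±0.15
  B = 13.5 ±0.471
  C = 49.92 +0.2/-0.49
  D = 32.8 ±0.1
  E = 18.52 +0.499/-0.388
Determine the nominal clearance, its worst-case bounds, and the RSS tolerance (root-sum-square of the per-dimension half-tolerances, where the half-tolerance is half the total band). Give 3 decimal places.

Stack each dimension's contribution:
  +A: nom +19.200 → Σnom=19.200; wc +0.150/-0.150 → slack +0.150/-0.150; half-tol=0.150, Σhalf²=0.022500
  +B: nom +13.500 → Σnom=32.700; wc +0.471/-0.471 → slack +0.621/-0.621; half-tol=0.471, Σhalf²=0.244341
  -C: nom -49.920 → Σnom=-17.220; wc +0.490/-0.200 → slack +1.111/-0.821; half-tol=0.345, Σhalf²=0.363366
  +D: nom +32.800 → Σnom=15.580; wc +0.100/-0.100 → slack +1.211/-0.921; half-tol=0.100, Σhalf²=0.373366
  -E: nom -18.520 → Σnom=-2.940; wc +0.388/-0.499 → slack +1.599/-1.420; half-tol=0.444, Σhalf²=0.570058
Nominal = -2.940. Worst-case = [-2.940 - 1.420, -2.940 + 1.599] = [-4.360, -1.341]. RSS = √0.570058 = 0.755.

nominal=-2.940 wc=[-4.360,-1.341] rss=0.755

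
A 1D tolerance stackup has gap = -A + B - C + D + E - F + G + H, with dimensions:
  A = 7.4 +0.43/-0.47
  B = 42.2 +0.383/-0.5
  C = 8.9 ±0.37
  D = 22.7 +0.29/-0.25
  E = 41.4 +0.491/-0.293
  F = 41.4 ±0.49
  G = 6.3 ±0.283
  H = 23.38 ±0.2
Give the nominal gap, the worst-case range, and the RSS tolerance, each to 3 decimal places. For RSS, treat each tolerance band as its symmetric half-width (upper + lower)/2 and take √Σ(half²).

nominal=78.280 wc=[75.464,81.257] rss=1.059

Stack each dimension's contribution:
  -A: nom -7.400 → Σnom=-7.400; wc +0.470/-0.430 → slack +0.470/-0.430; half-tol=0.450, Σhalf²=0.202500
  +B: nom +42.200 → Σnom=34.800; wc +0.383/-0.500 → slack +0.853/-0.930; half-tol=0.442, Σhalf²=0.397422
  -C: nom -8.900 → Σnom=25.900; wc +0.370/-0.370 → slack +1.223/-1.300; half-tol=0.370, Σhalf²=0.534322
  +D: nom +22.700 → Σnom=48.600; wc +0.290/-0.250 → slack +1.513/-1.550; half-tol=0.270, Σhalf²=0.607222
  +E: nom +41.400 → Σnom=90.000; wc +0.491/-0.293 → slack +2.004/-1.843; half-tol=0.392, Σhalf²=0.760886
  -F: nom -41.400 → Σnom=48.600; wc +0.490/-0.490 → slack +2.494/-2.333; half-tol=0.490, Σhalf²=1.000986
  +G: nom +6.300 → Σnom=54.900; wc +0.283/-0.283 → slack +2.777/-2.616; half-tol=0.283, Σhalf²=1.081075
  +H: nom +23.380 → Σnom=78.280; wc +0.200/-0.200 → slack +2.977/-2.816; half-tol=0.200, Σhalf²=1.121075
Nominal = 78.280. Worst-case = [78.280 - 2.816, 78.280 + 2.977] = [75.464, 81.257]. RSS = √1.121075 = 1.059.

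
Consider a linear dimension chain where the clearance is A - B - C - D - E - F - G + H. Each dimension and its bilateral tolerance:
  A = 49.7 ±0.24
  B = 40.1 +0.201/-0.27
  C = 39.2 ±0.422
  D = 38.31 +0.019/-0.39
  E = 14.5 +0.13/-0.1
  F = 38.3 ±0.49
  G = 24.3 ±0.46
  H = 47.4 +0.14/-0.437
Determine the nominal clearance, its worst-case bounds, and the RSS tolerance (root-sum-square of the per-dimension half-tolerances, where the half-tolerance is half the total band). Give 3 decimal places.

Stack each dimension's contribution:
  +A: nom +49.700 → Σnom=49.700; wc +0.240/-0.240 → slack +0.240/-0.240; half-tol=0.240, Σhalf²=0.057600
  -B: nom -40.100 → Σnom=9.600; wc +0.270/-0.201 → slack +0.510/-0.441; half-tol=0.236, Σhalf²=0.113060
  -C: nom -39.200 → Σnom=-29.600; wc +0.422/-0.422 → slack +0.932/-0.863; half-tol=0.422, Σhalf²=0.291144
  -D: nom -38.310 → Σnom=-67.910; wc +0.390/-0.019 → slack +1.322/-0.882; half-tol=0.205, Σhalf²=0.332964
  -E: nom -14.500 → Σnom=-82.410; wc +0.100/-0.130 → slack +1.422/-1.012; half-tol=0.115, Σhalf²=0.346189
  -F: nom -38.300 → Σnom=-120.710; wc +0.490/-0.490 → slack +1.912/-1.502; half-tol=0.490, Σhalf²=0.586289
  -G: nom -24.300 → Σnom=-145.010; wc +0.460/-0.460 → slack +2.372/-1.962; half-tol=0.460, Σhalf²=0.797889
  +H: nom +47.400 → Σnom=-97.610; wc +0.140/-0.437 → slack +2.512/-2.399; half-tol=0.288, Σhalf²=0.881122
Nominal = -97.610. Worst-case = [-97.610 - 2.399, -97.610 + 2.512] = [-100.009, -95.098]. RSS = √0.881122 = 0.939.

nominal=-97.610 wc=[-100.009,-95.098] rss=0.939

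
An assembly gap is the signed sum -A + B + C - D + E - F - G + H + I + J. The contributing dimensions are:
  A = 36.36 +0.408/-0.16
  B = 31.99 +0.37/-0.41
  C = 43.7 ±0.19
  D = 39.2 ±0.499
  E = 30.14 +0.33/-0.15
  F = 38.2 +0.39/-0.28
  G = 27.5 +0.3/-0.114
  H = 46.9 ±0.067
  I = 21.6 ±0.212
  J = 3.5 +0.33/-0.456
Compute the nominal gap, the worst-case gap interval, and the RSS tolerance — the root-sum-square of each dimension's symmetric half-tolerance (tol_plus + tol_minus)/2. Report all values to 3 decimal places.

Stack each dimension's contribution:
  -A: nom -36.360 → Σnom=-36.360; wc +0.160/-0.408 → slack +0.160/-0.408; half-tol=0.284, Σhalf²=0.080656
  +B: nom +31.990 → Σnom=-4.370; wc +0.370/-0.410 → slack +0.530/-0.818; half-tol=0.390, Σhalf²=0.232756
  +C: nom +43.700 → Σnom=39.330; wc +0.190/-0.190 → slack +0.720/-1.008; half-tol=0.190, Σhalf²=0.268856
  -D: nom -39.200 → Σnom=0.130; wc +0.499/-0.499 → slack +1.219/-1.507; half-tol=0.499, Σhalf²=0.517857
  +E: nom +30.140 → Σnom=30.270; wc +0.330/-0.150 → slack +1.549/-1.657; half-tol=0.240, Σhalf²=0.575457
  -F: nom -38.200 → Σnom=-7.930; wc +0.280/-0.390 → slack +1.829/-2.047; half-tol=0.335, Σhalf²=0.687682
  -G: nom -27.500 → Σnom=-35.430; wc +0.114/-0.300 → slack +1.943/-2.347; half-tol=0.207, Σhalf²=0.730531
  +H: nom +46.900 → Σnom=11.470; wc +0.067/-0.067 → slack +2.010/-2.414; half-tol=0.067, Σhalf²=0.735020
  +I: nom +21.600 → Σnom=33.070; wc +0.212/-0.212 → slack +2.222/-2.626; half-tol=0.212, Σhalf²=0.779964
  +J: nom +3.500 → Σnom=36.570; wc +0.330/-0.456 → slack +2.552/-3.082; half-tol=0.393, Σhalf²=0.934413
Nominal = 36.570. Worst-case = [36.570 - 3.082, 36.570 + 2.552] = [33.488, 39.122]. RSS = √0.934413 = 0.967.

nominal=36.570 wc=[33.488,39.122] rss=0.967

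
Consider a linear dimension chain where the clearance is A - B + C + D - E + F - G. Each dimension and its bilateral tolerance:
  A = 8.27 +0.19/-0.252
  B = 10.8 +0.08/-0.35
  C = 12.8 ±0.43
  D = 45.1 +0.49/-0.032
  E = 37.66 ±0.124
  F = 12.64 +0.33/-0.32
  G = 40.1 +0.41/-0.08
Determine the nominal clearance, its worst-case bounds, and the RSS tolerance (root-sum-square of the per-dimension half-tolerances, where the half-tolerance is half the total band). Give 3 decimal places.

Stack each dimension's contribution:
  +A: nom +8.270 → Σnom=8.270; wc +0.190/-0.252 → slack +0.190/-0.252; half-tol=0.221, Σhalf²=0.048841
  -B: nom -10.800 → Σnom=-2.530; wc +0.350/-0.080 → slack +0.540/-0.332; half-tol=0.215, Σhalf²=0.095066
  +C: nom +12.800 → Σnom=10.270; wc +0.430/-0.430 → slack +0.970/-0.762; half-tol=0.430, Σhalf²=0.279966
  +D: nom +45.100 → Σnom=55.370; wc +0.490/-0.032 → slack +1.460/-0.794; half-tol=0.261, Σhalf²=0.348087
  -E: nom -37.660 → Σnom=17.710; wc +0.124/-0.124 → slack +1.584/-0.918; half-tol=0.124, Σhalf²=0.363463
  +F: nom +12.640 → Σnom=30.350; wc +0.330/-0.320 → slack +1.914/-1.238; half-tol=0.325, Σhalf²=0.469088
  -G: nom -40.100 → Σnom=-9.750; wc +0.080/-0.410 → slack +1.994/-1.648; half-tol=0.245, Σhalf²=0.529113
Nominal = -9.750. Worst-case = [-9.750 - 1.648, -9.750 + 1.994] = [-11.398, -7.756]. RSS = √0.529113 = 0.727.

nominal=-9.750 wc=[-11.398,-7.756] rss=0.727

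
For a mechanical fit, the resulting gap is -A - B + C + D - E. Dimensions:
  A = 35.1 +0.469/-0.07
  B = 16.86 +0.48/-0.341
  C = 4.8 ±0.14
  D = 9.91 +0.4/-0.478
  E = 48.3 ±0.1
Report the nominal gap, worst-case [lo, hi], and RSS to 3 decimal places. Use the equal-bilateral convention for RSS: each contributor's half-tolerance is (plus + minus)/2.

Stack each dimension's contribution:
  -A: nom -35.100 → Σnom=-35.100; wc +0.070/-0.469 → slack +0.070/-0.469; half-tol=0.269, Σhalf²=0.072630
  -B: nom -16.860 → Σnom=-51.960; wc +0.341/-0.480 → slack +0.411/-0.949; half-tol=0.410, Σhalf²=0.241140
  +C: nom +4.800 → Σnom=-47.160; wc +0.140/-0.140 → slack +0.551/-1.089; half-tol=0.140, Σhalf²=0.260740
  +D: nom +9.910 → Σnom=-37.250; wc +0.400/-0.478 → slack +0.951/-1.567; half-tol=0.439, Σhalf²=0.453461
  -E: nom -48.300 → Σnom=-85.550; wc +0.100/-0.100 → slack +1.051/-1.667; half-tol=0.100, Σhalf²=0.463461
Nominal = -85.550. Worst-case = [-85.550 - 1.667, -85.550 + 1.051] = [-87.217, -84.499]. RSS = √0.463461 = 0.681.

nominal=-85.550 wc=[-87.217,-84.499] rss=0.681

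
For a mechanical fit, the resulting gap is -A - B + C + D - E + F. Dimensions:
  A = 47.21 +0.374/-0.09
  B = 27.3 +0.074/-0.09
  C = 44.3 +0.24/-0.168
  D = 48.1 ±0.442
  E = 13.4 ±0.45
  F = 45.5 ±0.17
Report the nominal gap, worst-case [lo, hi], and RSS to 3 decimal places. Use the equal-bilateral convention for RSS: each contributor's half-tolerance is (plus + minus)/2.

nominal=49.990 wc=[48.312,51.472] rss=0.727

Stack each dimension's contribution:
  -A: nom -47.210 → Σnom=-47.210; wc +0.090/-0.374 → slack +0.090/-0.374; half-tol=0.232, Σhalf²=0.053824
  -B: nom -27.300 → Σnom=-74.510; wc +0.090/-0.074 → slack +0.180/-0.448; half-tol=0.082, Σhalf²=0.060548
  +C: nom +44.300 → Σnom=-30.210; wc +0.240/-0.168 → slack +0.420/-0.616; half-tol=0.204, Σhalf²=0.102164
  +D: nom +48.100 → Σnom=17.890; wc +0.442/-0.442 → slack +0.862/-1.058; half-tol=0.442, Σhalf²=0.297528
  -E: nom -13.400 → Σnom=4.490; wc +0.450/-0.450 → slack +1.312/-1.508; half-tol=0.450, Σhalf²=0.500028
  +F: nom +45.500 → Σnom=49.990; wc +0.170/-0.170 → slack +1.482/-1.678; half-tol=0.170, Σhalf²=0.528928
Nominal = 49.990. Worst-case = [49.990 - 1.678, 49.990 + 1.482] = [48.312, 51.472]. RSS = √0.528928 = 0.727.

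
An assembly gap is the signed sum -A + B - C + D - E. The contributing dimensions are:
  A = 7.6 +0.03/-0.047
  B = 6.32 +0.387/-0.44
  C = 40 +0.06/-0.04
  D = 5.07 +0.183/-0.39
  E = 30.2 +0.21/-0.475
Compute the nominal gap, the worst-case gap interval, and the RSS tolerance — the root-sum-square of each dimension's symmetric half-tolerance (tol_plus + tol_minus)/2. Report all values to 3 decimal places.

nominal=-66.410 wc=[-67.540,-65.278] rss=0.612

Stack each dimension's contribution:
  -A: nom -7.600 → Σnom=-7.600; wc +0.047/-0.030 → slack +0.047/-0.030; half-tol=0.038, Σhalf²=0.001482
  +B: nom +6.320 → Σnom=-1.280; wc +0.387/-0.440 → slack +0.434/-0.470; half-tol=0.413, Σhalf²=0.172464
  -C: nom -40.000 → Σnom=-41.280; wc +0.040/-0.060 → slack +0.474/-0.530; half-tol=0.050, Σhalf²=0.174964
  +D: nom +5.070 → Σnom=-36.210; wc +0.183/-0.390 → slack +0.657/-0.920; half-tol=0.286, Σhalf²=0.257047
  -E: nom -30.200 → Σnom=-66.410; wc +0.475/-0.210 → slack +1.132/-1.130; half-tol=0.342, Σhalf²=0.374353
Nominal = -66.410. Worst-case = [-66.410 - 1.130, -66.410 + 1.132] = [-67.540, -65.278]. RSS = √0.374353 = 0.612.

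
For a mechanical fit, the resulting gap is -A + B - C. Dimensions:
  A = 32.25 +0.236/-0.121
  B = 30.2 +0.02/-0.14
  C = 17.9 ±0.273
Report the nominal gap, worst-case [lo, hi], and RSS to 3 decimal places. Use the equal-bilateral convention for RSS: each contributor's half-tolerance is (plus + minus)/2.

nominal=-19.950 wc=[-20.599,-19.536] rss=0.336

Stack each dimension's contribution:
  -A: nom -32.250 → Σnom=-32.250; wc +0.121/-0.236 → slack +0.121/-0.236; half-tol=0.178, Σhalf²=0.031862
  +B: nom +30.200 → Σnom=-2.050; wc +0.020/-0.140 → slack +0.141/-0.376; half-tol=0.080, Σhalf²=0.038262
  -C: nom -17.900 → Σnom=-19.950; wc +0.273/-0.273 → slack +0.414/-0.649; half-tol=0.273, Σhalf²=0.112791
Nominal = -19.950. Worst-case = [-19.950 - 0.649, -19.950 + 0.414] = [-20.599, -19.536]. RSS = √0.112791 = 0.336.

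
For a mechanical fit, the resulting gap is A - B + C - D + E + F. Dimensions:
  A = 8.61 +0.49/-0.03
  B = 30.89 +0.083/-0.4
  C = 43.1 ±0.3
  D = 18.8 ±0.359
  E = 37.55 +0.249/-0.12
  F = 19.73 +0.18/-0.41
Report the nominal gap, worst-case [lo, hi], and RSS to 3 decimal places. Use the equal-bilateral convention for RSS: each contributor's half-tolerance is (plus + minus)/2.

Stack each dimension's contribution:
  +A: nom +8.610 → Σnom=8.610; wc +0.490/-0.030 → slack +0.490/-0.030; half-tol=0.260, Σhalf²=0.067600
  -B: nom -30.890 → Σnom=-22.280; wc +0.400/-0.083 → slack +0.890/-0.113; half-tol=0.242, Σhalf²=0.125922
  +C: nom +43.100 → Σnom=20.820; wc +0.300/-0.300 → slack +1.190/-0.413; half-tol=0.300, Σhalf²=0.215922
  -D: nom -18.800 → Σnom=2.020; wc +0.359/-0.359 → slack +1.549/-0.772; half-tol=0.359, Σhalf²=0.344803
  +E: nom +37.550 → Σnom=39.570; wc +0.249/-0.120 → slack +1.798/-0.892; half-tol=0.184, Σhalf²=0.378843
  +F: nom +19.730 → Σnom=59.300; wc +0.180/-0.410 → slack +1.978/-1.302; half-tol=0.295, Σhalf²=0.465869
Nominal = 59.300. Worst-case = [59.300 - 1.302, 59.300 + 1.978] = [57.998, 61.278]. RSS = √0.465869 = 0.683.

nominal=59.300 wc=[57.998,61.278] rss=0.683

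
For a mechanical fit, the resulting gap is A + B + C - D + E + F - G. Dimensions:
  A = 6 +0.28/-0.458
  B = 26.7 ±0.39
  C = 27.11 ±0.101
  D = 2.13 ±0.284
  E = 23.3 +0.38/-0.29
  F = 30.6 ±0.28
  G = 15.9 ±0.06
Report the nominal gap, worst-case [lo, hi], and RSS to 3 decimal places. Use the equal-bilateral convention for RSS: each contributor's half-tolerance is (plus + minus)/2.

Stack each dimension's contribution:
  +A: nom +6.000 → Σnom=6.000; wc +0.280/-0.458 → slack +0.280/-0.458; half-tol=0.369, Σhalf²=0.136161
  +B: nom +26.700 → Σnom=32.700; wc +0.390/-0.390 → slack +0.670/-0.848; half-tol=0.390, Σhalf²=0.288261
  +C: nom +27.110 → Σnom=59.810; wc +0.101/-0.101 → slack +0.771/-0.949; half-tol=0.101, Σhalf²=0.298462
  -D: nom -2.130 → Σnom=57.680; wc +0.284/-0.284 → slack +1.055/-1.233; half-tol=0.284, Σhalf²=0.379118
  +E: nom +23.300 → Σnom=80.980; wc +0.380/-0.290 → slack +1.435/-1.523; half-tol=0.335, Σhalf²=0.491343
  +F: nom +30.600 → Σnom=111.580; wc +0.280/-0.280 → slack +1.715/-1.803; half-tol=0.280, Σhalf²=0.569743
  -G: nom -15.900 → Σnom=95.680; wc +0.060/-0.060 → slack +1.775/-1.863; half-tol=0.060, Σhalf²=0.573343
Nominal = 95.680. Worst-case = [95.680 - 1.863, 95.680 + 1.775] = [93.817, 97.455]. RSS = √0.573343 = 0.757.

nominal=95.680 wc=[93.817,97.455] rss=0.757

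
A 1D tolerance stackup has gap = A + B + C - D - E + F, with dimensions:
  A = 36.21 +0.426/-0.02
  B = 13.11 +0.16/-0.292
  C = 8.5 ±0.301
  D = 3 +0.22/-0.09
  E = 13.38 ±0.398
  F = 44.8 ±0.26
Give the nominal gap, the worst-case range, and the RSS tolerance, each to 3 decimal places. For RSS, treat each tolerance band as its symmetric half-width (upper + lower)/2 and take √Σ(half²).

Stack each dimension's contribution:
  +A: nom +36.210 → Σnom=36.210; wc +0.426/-0.020 → slack +0.426/-0.020; half-tol=0.223, Σhalf²=0.049729
  +B: nom +13.110 → Σnom=49.320; wc +0.160/-0.292 → slack +0.586/-0.312; half-tol=0.226, Σhalf²=0.100805
  +C: nom +8.500 → Σnom=57.820; wc +0.301/-0.301 → slack +0.887/-0.613; half-tol=0.301, Σhalf²=0.191406
  -D: nom -3.000 → Σnom=54.820; wc +0.090/-0.220 → slack +0.977/-0.833; half-tol=0.155, Σhalf²=0.215431
  -E: nom -13.380 → Σnom=41.440; wc +0.398/-0.398 → slack +1.375/-1.231; half-tol=0.398, Σhalf²=0.373835
  +F: nom +44.800 → Σnom=86.240; wc +0.260/-0.260 → slack +1.635/-1.491; half-tol=0.260, Σhalf²=0.441435
Nominal = 86.240. Worst-case = [86.240 - 1.491, 86.240 + 1.635] = [84.749, 87.875]. RSS = √0.441435 = 0.664.

nominal=86.240 wc=[84.749,87.875] rss=0.664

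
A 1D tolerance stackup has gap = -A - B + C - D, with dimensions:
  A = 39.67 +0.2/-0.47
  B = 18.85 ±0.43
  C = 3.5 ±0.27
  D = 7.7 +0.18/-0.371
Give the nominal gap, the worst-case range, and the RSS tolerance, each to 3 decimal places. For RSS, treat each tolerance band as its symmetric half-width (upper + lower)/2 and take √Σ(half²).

nominal=-62.720 wc=[-63.800,-61.179] rss=0.668

Stack each dimension's contribution:
  -A: nom -39.670 → Σnom=-39.670; wc +0.470/-0.200 → slack +0.470/-0.200; half-tol=0.335, Σhalf²=0.112225
  -B: nom -18.850 → Σnom=-58.520; wc +0.430/-0.430 → slack +0.900/-0.630; half-tol=0.430, Σhalf²=0.297125
  +C: nom +3.500 → Σnom=-55.020; wc +0.270/-0.270 → slack +1.170/-0.900; half-tol=0.270, Σhalf²=0.370025
  -D: nom -7.700 → Σnom=-62.720; wc +0.371/-0.180 → slack +1.541/-1.080; half-tol=0.275, Σhalf²=0.445925
Nominal = -62.720. Worst-case = [-62.720 - 1.080, -62.720 + 1.541] = [-63.800, -61.179]. RSS = √0.445925 = 0.668.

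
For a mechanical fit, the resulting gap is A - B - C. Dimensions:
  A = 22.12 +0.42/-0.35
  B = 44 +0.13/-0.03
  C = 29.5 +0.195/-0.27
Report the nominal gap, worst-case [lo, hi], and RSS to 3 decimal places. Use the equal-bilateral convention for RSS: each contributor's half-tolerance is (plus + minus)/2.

Stack each dimension's contribution:
  +A: nom +22.120 → Σnom=22.120; wc +0.420/-0.350 → slack +0.420/-0.350; half-tol=0.385, Σhalf²=0.148225
  -B: nom -44.000 → Σnom=-21.880; wc +0.030/-0.130 → slack +0.450/-0.480; half-tol=0.080, Σhalf²=0.154625
  -C: nom -29.500 → Σnom=-51.380; wc +0.270/-0.195 → slack +0.720/-0.675; half-tol=0.233, Σhalf²=0.208681
Nominal = -51.380. Worst-case = [-51.380 - 0.675, -51.380 + 0.720] = [-52.055, -50.660]. RSS = √0.208681 = 0.457.

nominal=-51.380 wc=[-52.055,-50.660] rss=0.457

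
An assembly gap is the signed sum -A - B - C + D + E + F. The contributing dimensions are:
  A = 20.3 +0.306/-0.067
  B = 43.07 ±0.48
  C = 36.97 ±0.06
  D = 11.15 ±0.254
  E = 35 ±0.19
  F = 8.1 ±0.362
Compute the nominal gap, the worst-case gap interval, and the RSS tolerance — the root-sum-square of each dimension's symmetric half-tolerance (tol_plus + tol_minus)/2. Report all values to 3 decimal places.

Stack each dimension's contribution:
  -A: nom -20.300 → Σnom=-20.300; wc +0.067/-0.306 → slack +0.067/-0.306; half-tol=0.186, Σhalf²=0.034782
  -B: nom -43.070 → Σnom=-63.370; wc +0.480/-0.480 → slack +0.547/-0.786; half-tol=0.480, Σhalf²=0.265182
  -C: nom -36.970 → Σnom=-100.340; wc +0.060/-0.060 → slack +0.607/-0.846; half-tol=0.060, Σhalf²=0.268782
  +D: nom +11.150 → Σnom=-89.190; wc +0.254/-0.254 → slack +0.861/-1.100; half-tol=0.254, Σhalf²=0.333298
  +E: nom +35.000 → Σnom=-54.190; wc +0.190/-0.190 → slack +1.051/-1.290; half-tol=0.190, Σhalf²=0.369398
  +F: nom +8.100 → Σnom=-46.090; wc +0.362/-0.362 → slack +1.413/-1.652; half-tol=0.362, Σhalf²=0.500442
Nominal = -46.090. Worst-case = [-46.090 - 1.652, -46.090 + 1.413] = [-47.742, -44.677]. RSS = √0.500442 = 0.707.

nominal=-46.090 wc=[-47.742,-44.677] rss=0.707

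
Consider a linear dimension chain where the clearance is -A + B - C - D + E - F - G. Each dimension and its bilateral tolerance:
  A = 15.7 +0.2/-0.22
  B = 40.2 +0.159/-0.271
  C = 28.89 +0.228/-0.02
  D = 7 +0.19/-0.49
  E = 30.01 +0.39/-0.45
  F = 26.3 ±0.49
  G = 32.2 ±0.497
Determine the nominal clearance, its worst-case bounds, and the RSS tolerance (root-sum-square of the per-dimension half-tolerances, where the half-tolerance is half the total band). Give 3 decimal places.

Stack each dimension's contribution:
  -A: nom -15.700 → Σnom=-15.700; wc +0.220/-0.200 → slack +0.220/-0.200; half-tol=0.210, Σhalf²=0.044100
  +B: nom +40.200 → Σnom=24.500; wc +0.159/-0.271 → slack +0.379/-0.471; half-tol=0.215, Σhalf²=0.090325
  -C: nom -28.890 → Σnom=-4.390; wc +0.020/-0.228 → slack +0.399/-0.699; half-tol=0.124, Σhalf²=0.105701
  -D: nom -7.000 → Σnom=-11.390; wc +0.490/-0.190 → slack +0.889/-0.889; half-tol=0.340, Σhalf²=0.221301
  +E: nom +30.010 → Σnom=18.620; wc +0.390/-0.450 → slack +1.279/-1.339; half-tol=0.420, Σhalf²=0.397701
  -F: nom -26.300 → Σnom=-7.680; wc +0.490/-0.490 → slack +1.769/-1.829; half-tol=0.490, Σhalf²=0.637801
  -G: nom -32.200 → Σnom=-39.880; wc +0.497/-0.497 → slack +2.266/-2.326; half-tol=0.497, Σhalf²=0.884810
Nominal = -39.880. Worst-case = [-39.880 - 2.326, -39.880 + 2.266] = [-42.206, -37.614]. RSS = √0.884810 = 0.941.

nominal=-39.880 wc=[-42.206,-37.614] rss=0.941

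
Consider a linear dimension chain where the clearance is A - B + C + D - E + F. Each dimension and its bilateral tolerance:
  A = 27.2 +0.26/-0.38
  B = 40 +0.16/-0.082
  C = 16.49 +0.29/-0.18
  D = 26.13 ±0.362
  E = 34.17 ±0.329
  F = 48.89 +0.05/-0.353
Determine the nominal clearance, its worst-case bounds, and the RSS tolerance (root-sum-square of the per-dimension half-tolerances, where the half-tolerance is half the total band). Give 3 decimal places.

Stack each dimension's contribution:
  +A: nom +27.200 → Σnom=27.200; wc +0.260/-0.380 → slack +0.260/-0.380; half-tol=0.320, Σhalf²=0.102400
  -B: nom -40.000 → Σnom=-12.800; wc +0.082/-0.160 → slack +0.342/-0.540; half-tol=0.121, Σhalf²=0.117041
  +C: nom +16.490 → Σnom=3.690; wc +0.290/-0.180 → slack +0.632/-0.720; half-tol=0.235, Σhalf²=0.172266
  +D: nom +26.130 → Σnom=29.820; wc +0.362/-0.362 → slack +0.994/-1.082; half-tol=0.362, Σhalf²=0.303310
  -E: nom -34.170 → Σnom=-4.350; wc +0.329/-0.329 → slack +1.323/-1.411; half-tol=0.329, Σhalf²=0.411551
  +F: nom +48.890 → Σnom=44.540; wc +0.050/-0.353 → slack +1.373/-1.764; half-tol=0.201, Σhalf²=0.452153
Nominal = 44.540. Worst-case = [44.540 - 1.764, 44.540 + 1.373] = [42.776, 45.913]. RSS = √0.452153 = 0.672.

nominal=44.540 wc=[42.776,45.913] rss=0.672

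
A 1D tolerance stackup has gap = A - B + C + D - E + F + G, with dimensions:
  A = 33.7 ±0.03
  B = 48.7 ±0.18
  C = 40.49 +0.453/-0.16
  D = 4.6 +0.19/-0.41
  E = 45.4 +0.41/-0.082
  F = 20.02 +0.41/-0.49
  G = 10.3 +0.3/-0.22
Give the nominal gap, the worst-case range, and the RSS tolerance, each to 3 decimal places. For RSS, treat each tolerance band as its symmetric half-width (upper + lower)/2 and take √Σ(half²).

Stack each dimension's contribution:
  +A: nom +33.700 → Σnom=33.700; wc +0.030/-0.030 → slack +0.030/-0.030; half-tol=0.030, Σhalf²=0.000900
  -B: nom -48.700 → Σnom=-15.000; wc +0.180/-0.180 → slack +0.210/-0.210; half-tol=0.180, Σhalf²=0.033300
  +C: nom +40.490 → Σnom=25.490; wc +0.453/-0.160 → slack +0.663/-0.370; half-tol=0.306, Σhalf²=0.127242
  +D: nom +4.600 → Σnom=30.090; wc +0.190/-0.410 → slack +0.853/-0.780; half-tol=0.300, Σhalf²=0.217242
  -E: nom -45.400 → Σnom=-15.310; wc +0.082/-0.410 → slack +0.935/-1.190; half-tol=0.246, Σhalf²=0.277758
  +F: nom +20.020 → Σnom=4.710; wc +0.410/-0.490 → slack +1.345/-1.680; half-tol=0.450, Σhalf²=0.480258
  +G: nom +10.300 → Σnom=15.010; wc +0.300/-0.220 → slack +1.645/-1.900; half-tol=0.260, Σhalf²=0.547858
Nominal = 15.010. Worst-case = [15.010 - 1.900, 15.010 + 1.645] = [13.110, 16.655]. RSS = √0.547858 = 0.740.

nominal=15.010 wc=[13.110,16.655] rss=0.740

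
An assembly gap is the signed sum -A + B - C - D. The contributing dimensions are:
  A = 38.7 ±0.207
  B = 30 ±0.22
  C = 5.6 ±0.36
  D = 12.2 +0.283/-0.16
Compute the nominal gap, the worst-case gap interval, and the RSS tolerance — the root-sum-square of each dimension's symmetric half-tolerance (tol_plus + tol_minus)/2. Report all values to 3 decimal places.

Stack each dimension's contribution:
  -A: nom -38.700 → Σnom=-38.700; wc +0.207/-0.207 → slack +0.207/-0.207; half-tol=0.207, Σhalf²=0.042849
  +B: nom +30.000 → Σnom=-8.700; wc +0.220/-0.220 → slack +0.427/-0.427; half-tol=0.220, Σhalf²=0.091249
  -C: nom -5.600 → Σnom=-14.300; wc +0.360/-0.360 → slack +0.787/-0.787; half-tol=0.360, Σhalf²=0.220849
  -D: nom -12.200 → Σnom=-26.500; wc +0.160/-0.283 → slack +0.947/-1.070; half-tol=0.221, Σhalf²=0.269911
Nominal = -26.500. Worst-case = [-26.500 - 1.070, -26.500 + 0.947] = [-27.570, -25.553]. RSS = √0.269911 = 0.520.

nominal=-26.500 wc=[-27.570,-25.553] rss=0.520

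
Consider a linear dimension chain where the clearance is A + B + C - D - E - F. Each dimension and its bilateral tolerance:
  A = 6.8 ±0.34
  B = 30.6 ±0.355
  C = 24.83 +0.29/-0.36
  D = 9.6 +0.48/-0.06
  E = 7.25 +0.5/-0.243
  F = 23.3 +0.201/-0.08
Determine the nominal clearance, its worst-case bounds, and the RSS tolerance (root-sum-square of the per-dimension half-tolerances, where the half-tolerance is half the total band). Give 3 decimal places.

Stack each dimension's contribution:
  +A: nom +6.800 → Σnom=6.800; wc +0.340/-0.340 → slack +0.340/-0.340; half-tol=0.340, Σhalf²=0.115600
  +B: nom +30.600 → Σnom=37.400; wc +0.355/-0.355 → slack +0.695/-0.695; half-tol=0.355, Σhalf²=0.241625
  +C: nom +24.830 → Σnom=62.230; wc +0.290/-0.360 → slack +0.985/-1.055; half-tol=0.325, Σhalf²=0.347250
  -D: nom -9.600 → Σnom=52.630; wc +0.060/-0.480 → slack +1.045/-1.535; half-tol=0.270, Σhalf²=0.420150
  -E: nom -7.250 → Σnom=45.380; wc +0.243/-0.500 → slack +1.288/-2.035; half-tol=0.371, Σhalf²=0.558162
  -F: nom -23.300 → Σnom=22.080; wc +0.080/-0.201 → slack +1.368/-2.236; half-tol=0.141, Σhalf²=0.577903
Nominal = 22.080. Worst-case = [22.080 - 2.236, 22.080 + 1.368] = [19.844, 23.448]. RSS = √0.577903 = 0.760.

nominal=22.080 wc=[19.844,23.448] rss=0.760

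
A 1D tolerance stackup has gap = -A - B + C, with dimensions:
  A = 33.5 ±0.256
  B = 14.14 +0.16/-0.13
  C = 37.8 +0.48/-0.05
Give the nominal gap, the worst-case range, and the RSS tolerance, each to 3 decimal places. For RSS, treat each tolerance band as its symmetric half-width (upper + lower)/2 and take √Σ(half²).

Stack each dimension's contribution:
  -A: nom -33.500 → Σnom=-33.500; wc +0.256/-0.256 → slack +0.256/-0.256; half-tol=0.256, Σhalf²=0.065536
  -B: nom -14.140 → Σnom=-47.640; wc +0.130/-0.160 → slack +0.386/-0.416; half-tol=0.145, Σhalf²=0.086561
  +C: nom +37.800 → Σnom=-9.840; wc +0.480/-0.050 → slack +0.866/-0.466; half-tol=0.265, Σhalf²=0.156786
Nominal = -9.840. Worst-case = [-9.840 - 0.466, -9.840 + 0.866] = [-10.306, -8.974]. RSS = √0.156786 = 0.396.

nominal=-9.840 wc=[-10.306,-8.974] rss=0.396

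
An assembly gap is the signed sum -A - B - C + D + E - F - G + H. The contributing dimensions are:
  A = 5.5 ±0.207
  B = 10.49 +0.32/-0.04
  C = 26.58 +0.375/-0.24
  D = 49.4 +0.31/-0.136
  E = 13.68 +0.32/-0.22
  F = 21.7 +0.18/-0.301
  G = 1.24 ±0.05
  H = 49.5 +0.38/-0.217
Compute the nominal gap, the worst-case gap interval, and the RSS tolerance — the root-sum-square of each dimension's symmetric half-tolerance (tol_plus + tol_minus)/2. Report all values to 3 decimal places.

nominal=47.070 wc=[45.365,48.918] rss=0.665

Stack each dimension's contribution:
  -A: nom -5.500 → Σnom=-5.500; wc +0.207/-0.207 → slack +0.207/-0.207; half-tol=0.207, Σhalf²=0.042849
  -B: nom -10.490 → Σnom=-15.990; wc +0.040/-0.320 → slack +0.247/-0.527; half-tol=0.180, Σhalf²=0.075249
  -C: nom -26.580 → Σnom=-42.570; wc +0.240/-0.375 → slack +0.487/-0.902; half-tol=0.307, Σhalf²=0.169805
  +D: nom +49.400 → Σnom=6.830; wc +0.310/-0.136 → slack +0.797/-1.038; half-tol=0.223, Σhalf²=0.219534
  +E: nom +13.680 → Σnom=20.510; wc +0.320/-0.220 → slack +1.117/-1.258; half-tol=0.270, Σhalf²=0.292434
  -F: nom -21.700 → Σnom=-1.190; wc +0.301/-0.180 → slack +1.418/-1.438; half-tol=0.240, Σhalf²=0.350274
  -G: nom -1.240 → Σnom=-2.430; wc +0.050/-0.050 → slack +1.468/-1.488; half-tol=0.050, Σhalf²=0.352774
  +H: nom +49.500 → Σnom=47.070; wc +0.380/-0.217 → slack +1.848/-1.705; half-tol=0.298, Σhalf²=0.441877
Nominal = 47.070. Worst-case = [47.070 - 1.705, 47.070 + 1.848] = [45.365, 48.918]. RSS = √0.441877 = 0.665.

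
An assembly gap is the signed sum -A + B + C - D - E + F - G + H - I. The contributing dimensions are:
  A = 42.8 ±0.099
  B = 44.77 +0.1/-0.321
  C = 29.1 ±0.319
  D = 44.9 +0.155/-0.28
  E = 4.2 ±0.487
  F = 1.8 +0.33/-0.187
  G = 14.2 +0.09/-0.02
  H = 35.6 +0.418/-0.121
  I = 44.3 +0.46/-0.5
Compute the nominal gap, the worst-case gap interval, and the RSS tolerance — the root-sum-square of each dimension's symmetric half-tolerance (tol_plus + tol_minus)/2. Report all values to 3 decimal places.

Stack each dimension's contribution:
  -A: nom -42.800 → Σnom=-42.800; wc +0.099/-0.099 → slack +0.099/-0.099; half-tol=0.099, Σhalf²=0.009801
  +B: nom +44.770 → Σnom=1.970; wc +0.100/-0.321 → slack +0.199/-0.420; half-tol=0.211, Σhalf²=0.054111
  +C: nom +29.100 → Σnom=31.070; wc +0.319/-0.319 → slack +0.518/-0.739; half-tol=0.319, Σhalf²=0.155872
  -D: nom -44.900 → Σnom=-13.830; wc +0.280/-0.155 → slack +0.798/-0.894; half-tol=0.218, Σhalf²=0.203179
  -E: nom -4.200 → Σnom=-18.030; wc +0.487/-0.487 → slack +1.285/-1.381; half-tol=0.487, Σhalf²=0.440348
  +F: nom +1.800 → Σnom=-16.230; wc +0.330/-0.187 → slack +1.615/-1.568; half-tol=0.259, Σhalf²=0.507170
  -G: nom -14.200 → Σnom=-30.430; wc +0.020/-0.090 → slack +1.635/-1.658; half-tol=0.055, Σhalf²=0.510195
  +H: nom +35.600 → Σnom=5.170; wc +0.418/-0.121 → slack +2.053/-1.779; half-tol=0.269, Σhalf²=0.582825
  -I: nom -44.300 → Σnom=-39.130; wc +0.500/-0.460 → slack +2.553/-2.239; half-tol=0.480, Σhalf²=0.813225
Nominal = -39.130. Worst-case = [-39.130 - 2.239, -39.130 + 2.553] = [-41.369, -36.577]. RSS = √0.813225 = 0.902.

nominal=-39.130 wc=[-41.369,-36.577] rss=0.902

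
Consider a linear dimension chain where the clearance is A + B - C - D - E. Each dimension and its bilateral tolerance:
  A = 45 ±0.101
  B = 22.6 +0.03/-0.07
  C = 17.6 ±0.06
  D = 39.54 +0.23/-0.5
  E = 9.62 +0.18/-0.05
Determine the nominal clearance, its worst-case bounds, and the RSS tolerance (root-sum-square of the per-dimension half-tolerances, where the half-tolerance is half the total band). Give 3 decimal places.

Stack each dimension's contribution:
  +A: nom +45.000 → Σnom=45.000; wc +0.101/-0.101 → slack +0.101/-0.101; half-tol=0.101, Σhalf²=0.010201
  +B: nom +22.600 → Σnom=67.600; wc +0.030/-0.070 → slack +0.131/-0.171; half-tol=0.050, Σhalf²=0.012701
  -C: nom -17.600 → Σnom=50.000; wc +0.060/-0.060 → slack +0.191/-0.231; half-tol=0.060, Σhalf²=0.016301
  -D: nom -39.540 → Σnom=10.460; wc +0.500/-0.230 → slack +0.691/-0.461; half-tol=0.365, Σhalf²=0.149526
  -E: nom -9.620 → Σnom=0.840; wc +0.050/-0.180 → slack +0.741/-0.641; half-tol=0.115, Σhalf²=0.162751
Nominal = 0.840. Worst-case = [0.840 - 0.641, 0.840 + 0.741] = [0.199, 1.581]. RSS = √0.162751 = 0.403.

nominal=0.840 wc=[0.199,1.581] rss=0.403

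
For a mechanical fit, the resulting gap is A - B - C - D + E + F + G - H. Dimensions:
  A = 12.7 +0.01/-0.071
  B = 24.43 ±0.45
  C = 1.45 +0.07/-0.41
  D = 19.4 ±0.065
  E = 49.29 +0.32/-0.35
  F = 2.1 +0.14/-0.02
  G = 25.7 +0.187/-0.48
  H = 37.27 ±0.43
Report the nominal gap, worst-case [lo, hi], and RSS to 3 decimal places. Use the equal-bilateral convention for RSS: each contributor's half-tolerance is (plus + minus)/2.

Stack each dimension's contribution:
  +A: nom +12.700 → Σnom=12.700; wc +0.010/-0.071 → slack +0.010/-0.071; half-tol=0.040, Σhalf²=0.001640
  -B: nom -24.430 → Σnom=-11.730; wc +0.450/-0.450 → slack +0.460/-0.521; half-tol=0.450, Σhalf²=0.204140
  -C: nom -1.450 → Σnom=-13.180; wc +0.410/-0.070 → slack +0.870/-0.591; half-tol=0.240, Σhalf²=0.261740
  -D: nom -19.400 → Σnom=-32.580; wc +0.065/-0.065 → slack +0.935/-0.656; half-tol=0.065, Σhalf²=0.265965
  +E: nom +49.290 → Σnom=16.710; wc +0.320/-0.350 → slack +1.255/-1.006; half-tol=0.335, Σhalf²=0.378190
  +F: nom +2.100 → Σnom=18.810; wc +0.140/-0.020 → slack +1.395/-1.026; half-tol=0.080, Σhalf²=0.384590
  +G: nom +25.700 → Σnom=44.510; wc +0.187/-0.480 → slack +1.582/-1.506; half-tol=0.334, Σhalf²=0.495812
  -H: nom -37.270 → Σnom=7.240; wc +0.430/-0.430 → slack +2.012/-1.936; half-tol=0.430, Σhalf²=0.680712
Nominal = 7.240. Worst-case = [7.240 - 1.936, 7.240 + 2.012] = [5.304, 9.252]. RSS = √0.680712 = 0.825.

nominal=7.240 wc=[5.304,9.252] rss=0.825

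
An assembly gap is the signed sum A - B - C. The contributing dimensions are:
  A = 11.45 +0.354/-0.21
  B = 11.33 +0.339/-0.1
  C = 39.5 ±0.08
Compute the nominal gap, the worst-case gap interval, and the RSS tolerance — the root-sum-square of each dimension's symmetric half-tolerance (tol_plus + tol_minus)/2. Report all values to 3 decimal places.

Stack each dimension's contribution:
  +A: nom +11.450 → Σnom=11.450; wc +0.354/-0.210 → slack +0.354/-0.210; half-tol=0.282, Σhalf²=0.079524
  -B: nom -11.330 → Σnom=0.120; wc +0.100/-0.339 → slack +0.454/-0.549; half-tol=0.220, Σhalf²=0.127704
  -C: nom -39.500 → Σnom=-39.380; wc +0.080/-0.080 → slack +0.534/-0.629; half-tol=0.080, Σhalf²=0.134104
Nominal = -39.380. Worst-case = [-39.380 - 0.629, -39.380 + 0.534] = [-40.009, -38.846]. RSS = √0.134104 = 0.366.

nominal=-39.380 wc=[-40.009,-38.846] rss=0.366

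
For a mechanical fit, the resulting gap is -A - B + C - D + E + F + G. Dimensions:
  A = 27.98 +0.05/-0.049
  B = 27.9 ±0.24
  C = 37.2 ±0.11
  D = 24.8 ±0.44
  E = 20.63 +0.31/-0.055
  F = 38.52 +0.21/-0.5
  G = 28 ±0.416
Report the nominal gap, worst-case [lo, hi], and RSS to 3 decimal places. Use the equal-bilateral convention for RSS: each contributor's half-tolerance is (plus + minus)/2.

Stack each dimension's contribution:
  -A: nom -27.980 → Σnom=-27.980; wc +0.049/-0.050 → slack +0.049/-0.050; half-tol=0.050, Σhalf²=0.002450
  -B: nom -27.900 → Σnom=-55.880; wc +0.240/-0.240 → slack +0.289/-0.290; half-tol=0.240, Σhalf²=0.060050
  +C: nom +37.200 → Σnom=-18.680; wc +0.110/-0.110 → slack +0.399/-0.400; half-tol=0.110, Σhalf²=0.072150
  -D: nom -24.800 → Σnom=-43.480; wc +0.440/-0.440 → slack +0.839/-0.840; half-tol=0.440, Σhalf²=0.265750
  +E: nom +20.630 → Σnom=-22.850; wc +0.310/-0.055 → slack +1.149/-0.895; half-tol=0.182, Σhalf²=0.299056
  +F: nom +38.520 → Σnom=15.670; wc +0.210/-0.500 → slack +1.359/-1.395; half-tol=0.355, Σhalf²=0.425081
  +G: nom +28.000 → Σnom=43.670; wc +0.416/-0.416 → slack +1.775/-1.811; half-tol=0.416, Σhalf²=0.598137
Nominal = 43.670. Worst-case = [43.670 - 1.811, 43.670 + 1.775] = [41.859, 45.445]. RSS = √0.598137 = 0.773.

nominal=43.670 wc=[41.859,45.445] rss=0.773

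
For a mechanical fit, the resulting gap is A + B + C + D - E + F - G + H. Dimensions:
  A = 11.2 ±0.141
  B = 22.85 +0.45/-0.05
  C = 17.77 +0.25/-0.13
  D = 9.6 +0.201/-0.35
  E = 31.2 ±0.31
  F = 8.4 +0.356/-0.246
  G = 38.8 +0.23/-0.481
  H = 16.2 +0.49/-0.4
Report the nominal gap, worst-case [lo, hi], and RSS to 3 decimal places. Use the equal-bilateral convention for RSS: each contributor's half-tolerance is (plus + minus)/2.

Stack each dimension's contribution:
  +A: nom +11.200 → Σnom=11.200; wc +0.141/-0.141 → slack +0.141/-0.141; half-tol=0.141, Σhalf²=0.019881
  +B: nom +22.850 → Σnom=34.050; wc +0.450/-0.050 → slack +0.591/-0.191; half-tol=0.250, Σhalf²=0.082381
  +C: nom +17.770 → Σnom=51.820; wc +0.250/-0.130 → slack +0.841/-0.321; half-tol=0.190, Σhalf²=0.118481
  +D: nom +9.600 → Σnom=61.420; wc +0.201/-0.350 → slack +1.042/-0.671; half-tol=0.275, Σhalf²=0.194381
  -E: nom -31.200 → Σnom=30.220; wc +0.310/-0.310 → slack +1.352/-0.981; half-tol=0.310, Σhalf²=0.290481
  +F: nom +8.400 → Σnom=38.620; wc +0.356/-0.246 → slack +1.708/-1.227; half-tol=0.301, Σhalf²=0.381082
  -G: nom -38.800 → Σnom=-0.180; wc +0.481/-0.230 → slack +2.189/-1.457; half-tol=0.355, Σhalf²=0.507463
  +H: nom +16.200 → Σnom=16.020; wc +0.490/-0.400 → slack +2.679/-1.857; half-tol=0.445, Σhalf²=0.705488
Nominal = 16.020. Worst-case = [16.020 - 1.857, 16.020 + 2.679] = [14.163, 18.699]. RSS = √0.705488 = 0.840.

nominal=16.020 wc=[14.163,18.699] rss=0.840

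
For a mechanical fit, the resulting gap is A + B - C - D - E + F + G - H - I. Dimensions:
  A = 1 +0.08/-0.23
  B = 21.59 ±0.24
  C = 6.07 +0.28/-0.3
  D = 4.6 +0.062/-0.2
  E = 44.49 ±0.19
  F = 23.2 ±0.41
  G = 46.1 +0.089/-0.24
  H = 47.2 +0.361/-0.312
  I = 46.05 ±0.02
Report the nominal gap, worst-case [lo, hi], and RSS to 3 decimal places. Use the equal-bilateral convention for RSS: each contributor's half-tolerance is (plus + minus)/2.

Stack each dimension's contribution:
  +A: nom +1.000 → Σnom=1.000; wc +0.080/-0.230 → slack +0.080/-0.230; half-tol=0.155, Σhalf²=0.024025
  +B: nom +21.590 → Σnom=22.590; wc +0.240/-0.240 → slack +0.320/-0.470; half-tol=0.240, Σhalf²=0.081625
  -C: nom -6.070 → Σnom=16.520; wc +0.300/-0.280 → slack +0.620/-0.750; half-tol=0.290, Σhalf²=0.165725
  -D: nom -4.600 → Σnom=11.920; wc +0.200/-0.062 → slack +0.820/-0.812; half-tol=0.131, Σhalf²=0.182886
  -E: nom -44.490 → Σnom=-32.570; wc +0.190/-0.190 → slack +1.010/-1.002; half-tol=0.190, Σhalf²=0.218986
  +F: nom +23.200 → Σnom=-9.370; wc +0.410/-0.410 → slack +1.420/-1.412; half-tol=0.410, Σhalf²=0.387086
  +G: nom +46.100 → Σnom=36.730; wc +0.089/-0.240 → slack +1.509/-1.652; half-tol=0.164, Σhalf²=0.414146
  -H: nom -47.200 → Σnom=-10.470; wc +0.312/-0.361 → slack +1.821/-2.013; half-tol=0.337, Σhalf²=0.527378
  -I: nom -46.050 → Σnom=-56.520; wc +0.020/-0.020 → slack +1.841/-2.033; half-tol=0.020, Σhalf²=0.527778
Nominal = -56.520. Worst-case = [-56.520 - 2.033, -56.520 + 1.841] = [-58.553, -54.679]. RSS = √0.527778 = 0.726.

nominal=-56.520 wc=[-58.553,-54.679] rss=0.726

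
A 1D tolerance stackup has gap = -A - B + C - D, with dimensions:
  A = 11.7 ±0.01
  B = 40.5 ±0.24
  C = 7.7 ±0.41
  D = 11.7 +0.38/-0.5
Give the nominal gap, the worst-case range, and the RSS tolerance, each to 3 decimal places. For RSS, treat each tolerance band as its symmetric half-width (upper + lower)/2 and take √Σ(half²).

Stack each dimension's contribution:
  -A: nom -11.700 → Σnom=-11.700; wc +0.010/-0.010 → slack +0.010/-0.010; half-tol=0.010, Σhalf²=0.000100
  -B: nom -40.500 → Σnom=-52.200; wc +0.240/-0.240 → slack +0.250/-0.250; half-tol=0.240, Σhalf²=0.057700
  +C: nom +7.700 → Σnom=-44.500; wc +0.410/-0.410 → slack +0.660/-0.660; half-tol=0.410, Σhalf²=0.225800
  -D: nom -11.700 → Σnom=-56.200; wc +0.500/-0.380 → slack +1.160/-1.040; half-tol=0.440, Σhalf²=0.419400
Nominal = -56.200. Worst-case = [-56.200 - 1.040, -56.200 + 1.160] = [-57.240, -55.040]. RSS = √0.419400 = 0.648.

nominal=-56.200 wc=[-57.240,-55.040] rss=0.648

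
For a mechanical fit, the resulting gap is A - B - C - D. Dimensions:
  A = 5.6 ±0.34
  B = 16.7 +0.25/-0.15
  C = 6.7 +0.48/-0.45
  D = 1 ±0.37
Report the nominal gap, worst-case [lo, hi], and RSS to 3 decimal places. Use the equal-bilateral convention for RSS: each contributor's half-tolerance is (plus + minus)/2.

Stack each dimension's contribution:
  +A: nom +5.600 → Σnom=5.600; wc +0.340/-0.340 → slack +0.340/-0.340; half-tol=0.340, Σhalf²=0.115600
  -B: nom -16.700 → Σnom=-11.100; wc +0.150/-0.250 → slack +0.490/-0.590; half-tol=0.200, Σhalf²=0.155600
  -C: nom -6.700 → Σnom=-17.800; wc +0.450/-0.480 → slack +0.940/-1.070; half-tol=0.465, Σhalf²=0.371825
  -D: nom -1.000 → Σnom=-18.800; wc +0.370/-0.370 → slack +1.310/-1.440; half-tol=0.370, Σhalf²=0.508725
Nominal = -18.800. Worst-case = [-18.800 - 1.440, -18.800 + 1.310] = [-20.240, -17.490]. RSS = √0.508725 = 0.713.

nominal=-18.800 wc=[-20.240,-17.490] rss=0.713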